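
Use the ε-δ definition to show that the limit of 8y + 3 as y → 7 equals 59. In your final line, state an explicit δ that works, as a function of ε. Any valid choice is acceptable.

δ = ε/8

Fix ε > 0. We need δ > 0 so that 0 < |y − 7| < δ implies |(8y + 3) − 59| < ε.
Since (8y + 3) − 59 = 8(y − 7), we have |(8y + 3) − 59| = 8|y − 7|.
So 8|y − 7| < ε exactly when |y − 7| < ε/8.
Choosing δ = ε/8 gives |(8y + 3) − 59| = 8|y − 7| < ε whenever |y − 7| < δ.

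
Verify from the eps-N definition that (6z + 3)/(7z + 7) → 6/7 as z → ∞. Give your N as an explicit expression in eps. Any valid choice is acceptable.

Let eps > 0. We seek N > 0 such that z > N implies |(6z + 3)/(7z + 7) − (6/7)| < eps.
(6z + 3)/(7z + 7) − (6/7) = (7(6z + 3) − 6(7z + 7)) / (7(7z + 7)) = -21/(7(7z + 7)).
For z > 0 we have 7z + 7 > 7z, so |(6z + 3)/(7z + 7) − (6/7)| = 21/(7(7z + 7)) < 21/(7·7z) = (3/7)/z.
Thus |(6z + 3)/(7z + 7) − (6/7)| < eps whenever z > (3/7)/eps.
Take N = (3/7)/eps. If z > N then |(6z + 3)/(7z + 7) − (6/7)| < (3/7)/z < eps.

N = (3/7)/eps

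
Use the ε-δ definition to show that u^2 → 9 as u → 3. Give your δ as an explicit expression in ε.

Let ε > 0. We seek δ > 0 with 0 < |u − 3| < δ ⇒ |u^2 − 9| < ε.
Factor: u^2 − 9 = (u − 3)(u + 3), so |u^2 − 9| = |u − 3|·|u + 3|.
Impose δ ≤ 2 so that |u| < 5; then |u + 3| ≤ 8.
Hence |u^2 − 9| ≤ 8|u − 3|, which is < ε once |u − 3| < ε/8.
Take δ = min(2, ε/8). If 0 < |u − 3| < δ then both bounds hold and |u^2 − 9| ≤ 8|u − 3| < 8·(ε/8) = ε.

δ = min(2, ε/8)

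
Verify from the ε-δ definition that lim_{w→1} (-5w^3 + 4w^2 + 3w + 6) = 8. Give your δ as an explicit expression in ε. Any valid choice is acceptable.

δ = min(1, ε/24)

Fix ε > 0. We want δ > 0 such that 0 < |w − 1| < δ implies |(-5w^3 + 4w^2 + 3w + 6) − 8| < ε.
(-5w^3 + 4w^2 + 3w + 6) − 8 = -5w^3 + 4w^2 + 3w - 2 = (w − 1)(-5w^2 - w + 2).
So |(-5w^3 + 4w^2 + 3w + 6) − 8| = |w − 1|·|-5w^2 - w + 2|.
Require δ ≤ 1. Then |w − 1| < 1 gives |w| < 2, and by the triangle inequality |-5w^2 - w + 2| ≤ 5·2^2 + 2 + 2 = 24.
Hence |(-5w^3 + 4w^2 + 3w + 6) − 8| ≤ 24|w − 1| < ε provided |w − 1| < ε/24.
Take δ = min(1, ε/24). Then 0 < |w − 1| < δ gives both |w − 1| < 1 and |w − 1| < ε/24, so |(-5w^3 + 4w^2 + 3w + 6) − 8| < ε.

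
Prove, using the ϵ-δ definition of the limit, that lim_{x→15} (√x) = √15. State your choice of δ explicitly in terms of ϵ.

Suppose ϵ > 0. We want δ > 0 such that 0 < |x − 15| < δ implies |√x − √15| < ϵ.
Rationalise: √x − √15 = (x − 15)/(√x + √15), so |√x − √15| = |x − 15|/(√x + √15).
Restrict δ ≤ 15 so that |x − 15| < 15 forces x > 0, and then √x + √15 > √15.
Hence |√x − √15| < |x − 15|/√15, which is < ϵ once |x − 15| < √15·ϵ.
Take δ = min(15, √15·ϵ). If 0 < |x − 15| < δ then x > 0 and |√x − √15| < |x − 15|/√15 < ϵ.

δ = min(15, √15·ϵ)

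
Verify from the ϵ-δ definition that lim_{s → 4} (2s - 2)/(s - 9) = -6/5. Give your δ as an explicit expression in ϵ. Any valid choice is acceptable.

δ = min(5/2, (25/32)ϵ)

Let ϵ > 0. We want δ > 0 with 0 < |s − 4| < δ ⇒ |(2s - 2)/(s - 9) + 6/5| < ϵ.
Combining over a common denominator, (2s - 2)/(s - 9) + 6/5 = [(2s - 2)·(-5) − 6·(s - 9)] / [(-5)·(s - 9)] = -16(s − 4) / ((-5)(s - 9)).
So |(2s - 2)/(s - 9) + 6/5| = 16|s − 4| / (5·|s − 9|).
Restrict δ ≤ 5/2. Then |s − 4| < 5/2 gives |s − 9| = |(s − 4) + (-5)| ≥ 5 − 5/2 = 5/2.
Hence |(2s - 2)/(s - 9) + 6/5| < 16|s − 4|/(5·(5/2)) = (32/25)|s − 4|, which is < ϵ once |s − 4| < (25/32)ϵ.
Take δ = min(5/2, (25/32)ϵ). Then 0 < |s − 4| < δ forces both bounds, so |(2s - 2)/(s - 9) + 6/5| < ϵ.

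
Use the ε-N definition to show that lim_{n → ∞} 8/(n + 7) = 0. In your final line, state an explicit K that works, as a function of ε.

K = 8/ε

Suppose ε > 0. For n ≥ 1, |8/(n + 7) − 0| = 8/(n + 7) ≤ 8/n.
We need 8/n < ε, i.e. n > 8/ε.
Take K = 8/ε. If n > K then |8/(n + 7)| ≤ 8/n < ε.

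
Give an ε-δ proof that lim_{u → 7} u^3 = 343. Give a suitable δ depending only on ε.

δ = min(2, ε/193)

Fix ε > 0. We seek δ > 0 with 0 < |u − 7| < δ ⇒ |u^3 − 343| < ε.
Factor: u^3 − 343 = (u − 7)(u^2 + 7u + 49), so |u^3 − 343| = |u − 7|·|u^2 + 7u + 49|.
Restrict δ ≤ 2. Then |u − 7| < 2 gives |u| < 9, so by the triangle inequality |u^2 + 7u + 49| ≤ 9^2 + 7·9 + 49 = 193.
Hence |u^3 − 343| ≤ 193|u − 7|, which is < ε once |u − 7| < ε/193.
Take δ = min(2, ε/193). If 0 < |u − 7| < δ then both bounds hold and |u^3 − 343| ≤ 193|u − 7| < 193·(ε/193) = ε.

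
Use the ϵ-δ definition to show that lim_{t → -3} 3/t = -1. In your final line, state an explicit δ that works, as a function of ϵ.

δ = min(3/2, (3/2)ϵ)

Let ϵ > 0. We seek δ > 0 such that 0 < |t + 3| < δ implies |3/t + 1| < ϵ.
|3/t + 1| = 3·|-3 − t|/(3·|t|) = 3|t + 3|/(3|t|).
Restrict δ ≤ 3/2. Then |t + 3| < 3/2 gives |t| > 3/2, so 3|t| > 9/2.
Then |3/t + 1| < 3|t + 3|/(9/2), which is < ϵ when |t + 3| < (3/2)ϵ.
Take δ = min(3/2, (3/2)ϵ). Then 0 < |t + 3| < δ gives both |t + 3| < 3/2 and |t + 3| < (3/2)ϵ, so |3/t + 1| < ϵ.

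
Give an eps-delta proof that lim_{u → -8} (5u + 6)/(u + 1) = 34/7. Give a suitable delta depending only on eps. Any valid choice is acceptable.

delta = min(7/2, (49/2)eps)

Let eps > 0. We want delta > 0 with 0 < |u + 8| < delta ⇒ |(5u + 6)/(u + 1) − (34/7)| < eps.
Combining over a common denominator, (5u + 6)/(u + 1) − (34/7) = [(5u + 6)·(-7) − (-34)·(u + 1)] / [(-7)·(u + 1)] = -1(u + 8) / ((-7)(u + 1)).
So |(5u + 6)/(u + 1) − (34/7)| = |u + 8| / (7·|u + 1|).
Require delta ≤ 7/2, so |u + 1| ≥ |-7| − |u + 8| > 7 − 7/2 = 7/2.
Hence |(5u + 6)/(u + 1) − (34/7)| < |u + 8|/(7·(7/2)) = (2/49)|u + 8|, which is < eps once |u + 8| < (49/2)eps.
Take delta = min(7/2, (49/2)eps). Then 0 < |u + 8| < delta forces both bounds, so |(5u + 6)/(u + 1) − (34/7)| < eps.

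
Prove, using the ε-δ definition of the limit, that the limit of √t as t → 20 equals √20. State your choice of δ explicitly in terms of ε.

Let ε > 0. We want δ > 0 such that 0 < |t − 20| < δ implies |√t − √20| < ε.
Multiplying by the conjugate, |√t − √20| = |t − 20|/(√t + √20).
Restrict δ ≤ 20 so that |t − 20| < 20 forces t > 0, and then √t + √20 > √20.
Hence |√t − √20| < |t − 20|/√20, which is < ε once |t − 20| < √20·ε.
Take δ = min(20, √20·ε). If 0 < |t − 20| < δ then t > 0 and |√t − √20| < |t − 20|/√20 < ε.

δ = min(20, √20·ε)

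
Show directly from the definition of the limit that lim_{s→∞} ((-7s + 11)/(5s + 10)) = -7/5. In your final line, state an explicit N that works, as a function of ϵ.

Suppose ϵ > 0. We seek N > 0 such that s > N implies |(-7s + 11)/(5s + 10) + 7/5| < ϵ.
(-7s + 11)/(5s + 10) + 7/5 = (5(-7s + 11) − (-7)(5s + 10)) / (5(5s + 10)) = 125/(5(5s + 10)).
For s > 0 we have 5s + 10 > 5s, so |(-7s + 11)/(5s + 10) + 7/5| = 125/(5(5s + 10)) < 125/(5·5s) = 5/s.
Thus |(-7s + 11)/(5s + 10) + 7/5| < ϵ whenever s > 5/ϵ.
Take N = 5/ϵ. If s > N then |(-7s + 11)/(5s + 10) + 7/5| < 5/s < ϵ.

N = 5/ϵ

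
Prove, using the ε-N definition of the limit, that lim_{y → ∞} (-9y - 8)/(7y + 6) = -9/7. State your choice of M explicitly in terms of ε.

Fix ε > 0. We seek M > 0 such that y > M implies |(-9y - 8)/(7y + 6) + 9/7| < ε.
(-9y - 8)/(7y + 6) + 9/7 = (7(-9y - 8) − (-9)(7y + 6)) / (7(7y + 6)) = -2/(7(7y + 6)).
For y > 0 we have 7y + 6 > 7y, so |(-9y - 8)/(7y + 6) + 9/7| = 2/(7(7y + 6)) < 2/(7·7y) = (2/49)/y.
Thus |(-9y - 8)/(7y + 6) + 9/7| < ε whenever y > (2/49)/ε.
Take M = (2/49)/ε. If y > M then |(-9y - 8)/(7y + 6) + 9/7| < (2/49)/y < ε.

M = (2/49)/ε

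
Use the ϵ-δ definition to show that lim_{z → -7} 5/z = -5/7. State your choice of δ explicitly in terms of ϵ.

Let ϵ > 0. We seek δ > 0 such that 0 < |z + 7| < δ implies |5/z + 5/7| < ϵ.
|5/z + 5/7| = 5·|-7 − z|/(7·|z|) = 5|z + 7|/(7|z|).
Restrict δ ≤ 7/2. Then |z + 7| < 7/2 gives |z| > 7/2, so 7|z| > 49/2.
Then |5/z + 5/7| < 5|z + 7|/(49/2), which is < ϵ when |z + 7| < (49/10)ϵ.
Take δ = min(7/2, (49/10)ϵ). Then 0 < |z + 7| < δ gives both |z + 7| < 7/2 and |z + 7| < (49/10)ϵ, so |5/z + 5/7| < ϵ.

δ = min(7/2, (49/10)ϵ)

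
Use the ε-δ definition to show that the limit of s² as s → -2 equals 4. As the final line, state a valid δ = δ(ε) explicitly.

Fix ε > 0. We seek δ > 0 with 0 < |s + 2| < δ ⇒ |s² − 4| < ε.
Factor: s² − 4 = (s + 2)(s - 2), so |s² − 4| = |s + 2|·|s - 2|.
Restrict δ ≤ 2. Then |s + 2| < 2 gives |s| < 4, so by the triangle inequality |s - 2| ≤ 4 + 2 = 6.
Hence |s² − 4| ≤ 6|s + 2|, which is < ε once |s + 2| < ε/6.
Take δ = min(2, ε/6). If 0 < |s + 2| < δ then both bounds hold and |s² − 4| ≤ 6|s + 2| < 6·(ε/6) = ε.

δ = min(2, ε/6)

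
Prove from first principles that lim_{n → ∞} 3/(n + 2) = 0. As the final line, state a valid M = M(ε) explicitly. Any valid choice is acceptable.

M = 3/ε

Fix ε > 0. For n ≥ 1, |3/(n + 2) − 0| = 3/(n + 2) ≤ 3/n.
We need 3/n < ε, i.e. n > 3/ε.
Take M = 3/ε. If n > M then |3/(n + 2)| ≤ 3/n < ε.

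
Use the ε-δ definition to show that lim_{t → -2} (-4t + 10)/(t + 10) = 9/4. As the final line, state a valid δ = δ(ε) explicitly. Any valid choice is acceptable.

δ = min(4, (16/25)ε)

Fix ε > 0. We want δ > 0 with 0 < |t + 2| < δ ⇒ |(-4t + 10)/(t + 10) − (9/4)| < ε.
Combining over a common denominator, (-4t + 10)/(t + 10) − (9/4) = [(-4t + 10)·8 − 18·(t + 10)] / [8·(t + 10)] = -50(t + 2) / (8(t + 10)).
So |(-4t + 10)/(t + 10) − (9/4)| = 50|t + 2| / (8·|t + 10|).
Restrict δ ≤ 4. Then |t + 2| < 4 gives |t + 10| = |(t + 2) + 8| ≥ 8 − 4 = 4.
Hence |(-4t + 10)/(t + 10) − (9/4)| < 50|t + 2|/(8·4) = (25/16)|t + 2|, which is < ε once |t + 2| < (16/25)ε.
Take δ = min(4, (16/25)ε). Then 0 < |t + 2| < δ forces both bounds, so |(-4t + 10)/(t + 10) − (9/4)| < ε.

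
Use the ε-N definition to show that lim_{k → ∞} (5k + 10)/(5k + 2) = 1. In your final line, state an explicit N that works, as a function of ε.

N = (8/5)/ε

Let ε > 0 be given. For k ≥ 1, |(5k + 10)/(5k + 2) − 1| = |40|/(5(5k + 2)) = 40/(5(5k + 2)).
Since 5k + 2 ≥ 5k for k ≥ 1, this is ≤ 40/(5·5k) = (8/5)/k.
So |(5k + 10)/(5k + 2) − 1| < ε whenever k > (8/5)/ε.
Take N = (8/5)/ε. If k > N then |(5k + 10)/(5k + 2) − 1| ≤ (8/5)/k < ε.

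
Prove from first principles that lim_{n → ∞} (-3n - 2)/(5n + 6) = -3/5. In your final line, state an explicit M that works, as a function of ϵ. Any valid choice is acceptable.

M = (8/25)/ϵ

Fix ϵ > 0. For n ≥ 1, |(-3n - 2)/(5n + 6) + 3/5| = |8|/(5(5n + 6)) = 8/(5(5n + 6)).
Since 5n + 6 ≥ 5n for n ≥ 1, this is ≤ 8/(5·5n) = (8/25)/n.
So |(-3n - 2)/(5n + 6) + 3/5| < ϵ whenever n > (8/25)/ϵ.
Take M = (8/25)/ϵ. If n > M then |(-3n - 2)/(5n + 6) + 3/5| ≤ (8/25)/n < ϵ.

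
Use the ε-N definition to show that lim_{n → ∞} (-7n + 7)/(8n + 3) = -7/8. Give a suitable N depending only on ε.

N = (77/64)/ε

Let ε > 0. For n ≥ 1, |(-7n + 7)/(8n + 3) + 7/8| = |77|/(8(8n + 3)) = 77/(8(8n + 3)).
Since 8n + 3 ≥ 8n for n ≥ 1, this is ≤ 77/(8·8n) = (77/64)/n.
So |(-7n + 7)/(8n + 3) + 7/8| < ε whenever n > (77/64)/ε.
Take N = (77/64)/ε. If n > N then |(-7n + 7)/(8n + 3) + 7/8| ≤ (77/64)/n < ε.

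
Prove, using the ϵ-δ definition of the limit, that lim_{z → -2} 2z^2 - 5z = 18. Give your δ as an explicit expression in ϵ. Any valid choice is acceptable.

δ = min(1, ϵ/15)

Let ϵ > 0 be given. We want δ > 0 such that 0 < |z + 2| < δ implies |(2z^2 - 5z) − 18| < ϵ.
(2z^2 - 5z) − 18 = 2z^2 - 5z - 18 = (z + 2)(2z - 9).
So |(2z^2 - 5z) − 18| = |z + 2|·|2z - 9|.
Require δ ≤ 1. Then |z + 2| < 1 gives |z| < 3, and by the triangle inequality |2z - 9| ≤ 2·3 + 9 = 15.
Hence |(2z^2 - 5z) − 18| ≤ 15|z + 2| < ϵ provided |z + 2| < ϵ/15.
Choosing δ = min(1, ϵ/15) ensures both conditions, hence |(2z^2 - 5z) − 18| < ϵ.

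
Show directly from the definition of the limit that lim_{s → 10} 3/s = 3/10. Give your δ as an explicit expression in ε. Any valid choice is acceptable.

δ = min(5, (50/3)ε)

Suppose ε > 0. We seek δ > 0 such that 0 < |s − 10| < δ implies |3/s − (3/10)| < ε.
|3/s − (3/10)| = 3·|10 − s|/(10·|s|) = 3|s − 10|/(10|s|).
Restrict δ ≤ 5. Then |s − 10| < 5 gives |s| > 5, so 10|s| > 50.
Then |3/s − (3/10)| < 3|s − 10|/50, which is < ε when |s − 10| < (50/3)ε.
Take δ = min(5, (50/3)ε). Then 0 < |s − 10| < δ gives both |s − 10| < 5 and |s − 10| < (50/3)ε, so |3/s − (3/10)| < ε.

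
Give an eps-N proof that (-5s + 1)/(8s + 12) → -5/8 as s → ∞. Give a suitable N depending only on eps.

N = (17/16)/eps

Let eps > 0 be given. We seek N > 0 such that s > N implies |(-5s + 1)/(8s + 12) + 5/8| < eps.
(-5s + 1)/(8s + 12) + 5/8 = (8(-5s + 1) − (-5)(8s + 12)) / (8(8s + 12)) = 68/(8(8s + 12)).
For s > 0 we have 8s + 12 > 8s, so |(-5s + 1)/(8s + 12) + 5/8| = 68/(8(8s + 12)) < 68/(8·8s) = (17/16)/s.
Thus |(-5s + 1)/(8s + 12) + 5/8| < eps whenever s > (17/16)/eps.
Take N = (17/16)/eps. If s > N then |(-5s + 1)/(8s + 12) + 5/8| < (17/16)/s < eps.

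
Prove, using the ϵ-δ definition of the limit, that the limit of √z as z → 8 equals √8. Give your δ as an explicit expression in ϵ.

δ = min(8, √8·ϵ)

Let ϵ > 0 be given. We want δ > 0 such that 0 < |z − 8| < δ implies |√z − √8| < ϵ.
Multiplying by the conjugate, |√z − √8| = |z − 8|/(√z + √8).
Restrict δ ≤ 8 so that |z − 8| < 8 forces z > 0, and then √z + √8 > √8.
Hence |√z − √8| < |z − 8|/√8, which is < ϵ once |z − 8| < √8·ϵ.
Take δ = min(8, √8·ϵ). If 0 < |z − 8| < δ then z > 0 and |√z − √8| < |z − 8|/√8 < ϵ.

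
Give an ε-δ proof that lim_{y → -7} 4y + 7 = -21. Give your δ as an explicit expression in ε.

δ = ε/4

Let ε > 0 be given. We need δ > 0 so that 0 < |y + 7| < δ implies |(4y + 7) + 21| < ε.
Since (4y + 7) + 21 = 4(y + 7), we have |(4y + 7) + 21| = 4|y + 7|.
Thus it suffices that |y + 7| < ε/4.
Choosing δ = ε/4 gives |(4y + 7) + 21| = 4|y + 7| < ε whenever |y + 7| < δ.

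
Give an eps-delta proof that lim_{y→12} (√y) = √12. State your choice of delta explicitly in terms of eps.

Let eps > 0. We want delta > 0 such that 0 < |y − 12| < delta implies |√y − √12| < eps.
Rationalise: √y − √12 = (y − 12)/(√y + √12), so |√y − √12| = |y − 12|/(√y + √12).
Restrict delta ≤ 12 so that |y − 12| < 12 forces y > 0, and then √y + √12 > √12.
Hence |√y − √12| < |y − 12|/√12, which is < eps once |y − 12| < √12·eps.
Take delta = min(12, √12·eps). If 0 < |y − 12| < delta then y > 0 and |√y − √12| < |y − 12|/√12 < eps.

delta = min(12, √12·eps)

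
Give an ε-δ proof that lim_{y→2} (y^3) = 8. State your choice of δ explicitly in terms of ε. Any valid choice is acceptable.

Let ε > 0 be given. We seek δ > 0 with 0 < |y − 2| < δ ⇒ |y^3 − 8| < ε.
Factor: y^3 − 8 = (y − 2)(y^2 + 2y + 4), so |y^3 − 8| = |y − 2|·|y^2 + 2y + 4|.
Impose δ ≤ 1 so that |y| < 3; then |y^2 + 2y + 4| ≤ 19.
Hence |y^3 − 8| ≤ 19|y − 2|, which is < ε once |y − 2| < ε/19.
Take δ = min(1, ε/19). If 0 < |y − 2| < δ then both bounds hold and |y^3 − 8| ≤ 19|y − 2| < 19·(ε/19) = ε.

δ = min(1, ε/19)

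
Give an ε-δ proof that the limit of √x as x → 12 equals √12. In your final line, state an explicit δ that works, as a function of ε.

δ = min(12, √12·ε)

Fix ε > 0. We want δ > 0 such that 0 < |x − 12| < δ implies |√x − √12| < ε.
Rationalise: √x − √12 = (x − 12)/(√x + √12), so |√x − √12| = |x − 12|/(√x + √12).
Restrict δ ≤ 12 so that |x − 12| < 12 forces x > 0, and then √x + √12 > √12.
Hence |√x − √12| < |x − 12|/√12, which is < ε once |x − 12| < √12·ε.
Take δ = min(12, √12·ε). If 0 < |x − 12| < δ then x > 0 and |√x − √12| < |x − 12|/√12 < ε.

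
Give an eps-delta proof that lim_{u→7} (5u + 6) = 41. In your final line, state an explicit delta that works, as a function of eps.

delta = eps/5

Fix eps > 0. We need delta > 0 so that 0 < |u − 7| < delta implies |(5u + 6) − 41| < eps.
Since (5u + 6) − 41 = 5(u − 7), we have |(5u + 6) − 41| = 5|u − 7|.
Thus it suffices that |u − 7| < eps/5.
Take delta = eps/5. If 0 < |u − 7| < delta then |(5u + 6) − 41| = 5|u − 7| < 5·(eps/5) = eps.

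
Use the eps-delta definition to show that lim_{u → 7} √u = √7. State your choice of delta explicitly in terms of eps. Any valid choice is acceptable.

delta = min(7, √7·eps)

Let eps > 0 be given. We want delta > 0 such that 0 < |u − 7| < delta implies |√u − √7| < eps.
Rationalise: √u − √7 = (u − 7)/(√u + √7), so |√u − √7| = |u − 7|/(√u + √7).
Restrict delta ≤ 7 so that |u − 7| < 7 forces u > 0, and then √u + √7 > √7.
Hence |√u − √7| < |u − 7|/√7, which is < eps once |u − 7| < √7·eps.
Take delta = min(7, √7·eps). If 0 < |u − 7| < delta then u > 0 and |√u − √7| < |u − 7|/√7 < eps.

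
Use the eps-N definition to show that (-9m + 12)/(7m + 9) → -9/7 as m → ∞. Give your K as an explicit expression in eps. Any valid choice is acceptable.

Suppose eps > 0. For m ≥ 1, |(-9m + 12)/(7m + 9) + 9/7| = |165|/(7(7m + 9)) = 165/(7(7m + 9)).
Since 7m + 9 ≥ 7m for m ≥ 1, this is ≤ 165/(7·7m) = (165/49)/m.
So |(-9m + 12)/(7m + 9) + 9/7| < eps whenever m > (165/49)/eps.
Take K = (165/49)/eps. If m > K then |(-9m + 12)/(7m + 9) + 9/7| ≤ (165/49)/m < eps.

K = (165/49)/eps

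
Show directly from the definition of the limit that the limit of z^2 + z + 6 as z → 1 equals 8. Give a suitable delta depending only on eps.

delta = min(2, eps/5)

Let eps > 0. We want delta > 0 such that 0 < |z − 1| < delta implies |(z^2 + z + 6) − 8| < eps.
(z^2 + z + 6) − 8 = z^2 + z - 2 = (z − 1)(z + 2).
So |(z^2 + z + 6) − 8| = |z − 1|·|z + 2|.
Require delta ≤ 2. Then |z − 1| < 2 gives |z| < 3, and by the triangle inequality |z + 2| ≤ 3 + 2 = 5.
Hence |(z^2 + z + 6) − 8| ≤ 5|z − 1| < eps provided |z − 1| < eps/5.
Take delta = min(2, eps/5). Then 0 < |z − 1| < delta gives both |z − 1| < 2 and |z − 1| < eps/5, so |(z^2 + z + 6) − 8| < eps.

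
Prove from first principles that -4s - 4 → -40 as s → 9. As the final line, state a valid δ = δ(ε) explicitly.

Let ε > 0. We need δ > 0 so that 0 < |s − 9| < δ implies |(-4s - 4) + 40| < ε.
|(-4s - 4) + 40| = |-4s + 36| = 4|s − 9|.
So 4|s − 9| < ε exactly when |s − 9| < ε/4.
Take δ = ε/4. If 0 < |s − 9| < δ then |(-4s - 4) + 40| = 4|s − 9| < 4·(ε/4) = ε.

δ = ε/4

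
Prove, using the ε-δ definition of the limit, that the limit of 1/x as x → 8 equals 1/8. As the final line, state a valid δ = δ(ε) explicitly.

δ = min(4, 32ε)

Suppose ε > 0. We seek δ > 0 such that 0 < |x − 8| < δ implies |1/x − (1/8)| < ε.
|1/x − (1/8)| = |8 − x|/(8·|x|) = |x − 8|/(8|x|).
Restrict δ ≤ 4. Then |x − 8| < 4 gives |x| > 4, so 8|x| > 32.
Then |1/x − (1/8)| < |x − 8|/32, which is < ε when |x − 8| < 32ε.
Take δ = min(4, 32ε). Then 0 < |x − 8| < δ gives both |x − 8| < 4 and |x − 8| < 32ε, so |1/x − (1/8)| < ε.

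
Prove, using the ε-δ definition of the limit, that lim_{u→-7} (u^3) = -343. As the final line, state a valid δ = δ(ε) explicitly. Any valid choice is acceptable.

Fix ε > 0. We seek δ > 0 with 0 < |u + 7| < δ ⇒ |u^3 + 343| < ε.
Factor: u^3 + 343 = (u + 7)(u^2 - 7u + 49), so |u^3 + 343| = |u + 7|·|u^2 - 7u + 49|.
Impose δ ≤ 1 so that |u| < 8; then |u^2 - 7u + 49| ≤ 169.
Hence |u^3 + 343| ≤ 169|u + 7|, which is < ε once |u + 7| < ε/169.
Take δ = min(1, ε/169). If 0 < |u + 7| < δ then both bounds hold and |u^3 + 343| ≤ 169|u + 7| < 169·(ε/169) = ε.

δ = min(1, ε/169)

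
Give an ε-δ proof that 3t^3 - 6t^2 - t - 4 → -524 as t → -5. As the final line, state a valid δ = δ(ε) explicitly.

δ = min(1, ε/338)

Suppose ε > 0. We want δ > 0 such that 0 < |t + 5| < δ implies |(3t^3 - 6t^2 - t - 4) + 524| < ε.
(3t^3 - 6t^2 - t - 4) + 524 = 3t^3 - 6t^2 - t + 520 = (t + 5)(3t^2 - 21t + 104).
So |(3t^3 - 6t^2 - t - 4) + 524| = |t + 5|·|3t^2 - 21t + 104|.
Assume first that |t + 5| < 1, so |t| < 6. Then |3t^2 - 21t + 104| ≤ 3·6^2 + 21·6 + 104 = 338.
Hence |(3t^3 - 6t^2 - t - 4) + 524| ≤ 338|t + 5| < ε provided |t + 5| < ε/338.
Take δ = min(1, ε/338). Then 0 < |t + 5| < δ gives both |t + 5| < 1 and |t + 5| < ε/338, so |(3t^3 - 6t^2 - t - 4) + 524| < ε.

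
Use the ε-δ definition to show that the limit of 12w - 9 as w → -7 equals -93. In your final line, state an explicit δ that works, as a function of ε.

δ = ε/12

Suppose ε > 0. We need δ > 0 so that 0 < |w + 7| < δ implies |(12w - 9) + 93| < ε.
|(12w - 9) + 93| = |12w + 84| = 12|w + 7|.
So 12|w + 7| < ε exactly when |w + 7| < ε/12.
Take δ = ε/12. If 0 < |w + 7| < δ then |(12w - 9) + 93| = 12|w + 7| < 12·(ε/12) = ε.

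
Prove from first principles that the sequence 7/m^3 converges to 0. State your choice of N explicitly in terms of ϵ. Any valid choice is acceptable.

N = (7/ϵ)^{1/3}

Fix ϵ > 0. For m ≥ 1, |7/m^3 − 0| = 7/m^3.
7/m^3 < ϵ ⇔ m^3 > 7/ϵ ⇔ m > (7/ϵ)^{1/3}.
Take N = (7/ϵ)^{1/3}. Then m > N implies 7/m^3 < ϵ.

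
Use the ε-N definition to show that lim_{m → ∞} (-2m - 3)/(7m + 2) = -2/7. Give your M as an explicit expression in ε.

M = (17/49)/ε

Suppose ε > 0. For m ≥ 1, |(-2m - 3)/(7m + 2) + 2/7| = |-17|/(7(7m + 2)) = 17/(7(7m + 2)).
Since 7m + 2 ≥ 7m for m ≥ 1, this is ≤ 17/(7·7m) = (17/49)/m.
So |(-2m - 3)/(7m + 2) + 2/7| < ε whenever m > (17/49)/ε.
Take M = (17/49)/ε. If m > M then |(-2m - 3)/(7m + 2) + 2/7| ≤ (17/49)/m < ε.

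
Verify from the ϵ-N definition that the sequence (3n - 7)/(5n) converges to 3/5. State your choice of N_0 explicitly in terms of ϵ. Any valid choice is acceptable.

Let ϵ > 0. For n ≥ 1, |(3n - 7)/(5n) − (3/5)| = |-35|/(5(5n)) = 35/(5(5n)).
Since 5n ≥ 5n for n ≥ 1, this is ≤ 35/(5·5n) = (7/5)/n.
So |(3n - 7)/(5n) − (3/5)| < ϵ whenever n > (7/5)/ϵ.
Take N_0 = (7/5)/ϵ. If n > N_0 then |(3n - 7)/(5n) − (3/5)| ≤ (7/5)/n < ϵ.

N_0 = (7/5)/ϵ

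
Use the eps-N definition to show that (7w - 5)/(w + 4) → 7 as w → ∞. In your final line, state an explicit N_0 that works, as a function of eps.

N_0 = 33/eps

Suppose eps > 0. We seek N_0 > 0 such that w > N_0 implies |(7w - 5)/(w + 4) − 7| < eps.
(7w - 5)/(w + 4) − 7 = ((7w - 5) − 7(w + 4)) / ((w + 4)) = -33/((w + 4)).
For w > 0 we have w + 4 > w, so |(7w - 5)/(w + 4) − 7| = 33/((w + 4)) < 33/(w) = 33/w.
Thus |(7w - 5)/(w + 4) − 7| < eps whenever w > 33/eps.
Take N_0 = 33/eps. If w > N_0 then |(7w - 5)/(w + 4) − 7| < 33/w < eps.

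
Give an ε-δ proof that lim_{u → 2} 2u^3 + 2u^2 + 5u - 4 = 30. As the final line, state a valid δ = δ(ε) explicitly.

Suppose ε > 0. We want δ > 0 such that 0 < |u − 2| < δ implies |(2u^3 + 2u^2 + 5u - 4) − 30| < ε.
(2u^3 + 2u^2 + 5u - 4) − 30 = 2u^3 + 2u^2 + 5u - 34 = (u − 2)(2u^2 + 6u + 17).
So |(2u^3 + 2u^2 + 5u - 4) − 30| = |u − 2|·|2u^2 + 6u + 17|.
Require δ ≤ 2. Then |u − 2| < 2 gives |u| < 4, and by the triangle inequality |2u^2 + 6u + 17| ≤ 2·4^2 + 6·4 + 17 = 73.
Hence |(2u^3 + 2u^2 + 5u - 4) − 30| ≤ 73|u − 2| < ε provided |u − 2| < ε/73.
Choosing δ = min(2, ε/73) ensures both conditions, hence |(2u^3 + 2u^2 + 5u - 4) − 30| < ε.

δ = min(2, ε/73)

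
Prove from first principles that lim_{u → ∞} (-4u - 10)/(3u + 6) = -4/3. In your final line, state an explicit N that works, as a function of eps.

N = (2/3)/eps

Let eps > 0. We seek N > 0 such that u > N implies |(-4u - 10)/(3u + 6) + 4/3| < eps.
(-4u - 10)/(3u + 6) + 4/3 = (3(-4u - 10) − (-4)(3u + 6)) / (3(3u + 6)) = -6/(3(3u + 6)).
For u > 0 we have 3u + 6 > 3u, so |(-4u - 10)/(3u + 6) + 4/3| = 6/(3(3u + 6)) < 6/(3·3u) = (2/3)/u.
Thus |(-4u - 10)/(3u + 6) + 4/3| < eps whenever u > (2/3)/eps.
Take N = (2/3)/eps. If u > N then |(-4u - 10)/(3u + 6) + 4/3| < (2/3)/u < eps.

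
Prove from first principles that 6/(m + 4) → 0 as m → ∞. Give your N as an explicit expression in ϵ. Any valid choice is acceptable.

N = 6/ϵ

Let ϵ > 0. For m ≥ 1, |6/(m + 4) − 0| = 6/(m + 4) ≤ 6/m.
We need 6/m < ϵ, i.e. m > 6/ϵ.
Take N = 6/ϵ. If m > N then |6/(m + 4)| ≤ 6/m < ϵ.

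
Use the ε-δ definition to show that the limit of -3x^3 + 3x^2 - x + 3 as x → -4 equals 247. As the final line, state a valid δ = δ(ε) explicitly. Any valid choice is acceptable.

Fix ε > 0. We want δ > 0 such that 0 < |x + 4| < δ implies |(-3x^3 + 3x^2 - x + 3) − 247| < ε.
(-3x^3 + 3x^2 - x + 3) − 247 = -3x^3 + 3x^2 - x - 244 = (x + 4)(-3x^2 + 15x - 61).
So |(-3x^3 + 3x^2 - x + 3) − 247| = |x + 4|·|-3x^2 + 15x - 61|.
Assume first that |x + 4| < 2, so |x| < 6. Then |-3x^2 + 15x - 61| ≤ 3·6^2 + 15·6 + 61 = 259.
Hence |(-3x^3 + 3x^2 - x + 3) − 247| ≤ 259|x + 4| < ε provided |x + 4| < ε/259.
Choosing δ = min(2, ε/259) ensures both conditions, hence |(-3x^3 + 3x^2 - x + 3) − 247| < ε.

δ = min(2, ε/259)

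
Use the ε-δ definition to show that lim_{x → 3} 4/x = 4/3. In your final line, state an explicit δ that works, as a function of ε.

Fix ε > 0. We seek δ > 0 such that 0 < |x − 3| < δ implies |4/x − (4/3)| < ε.
|4/x − (4/3)| = 4·|3 − x|/(3·|x|) = 4|x − 3|/(3|x|).
Restrict δ ≤ 3/2. Then |x − 3| < 3/2 gives |x| > 3/2, so 3|x| > 9/2.
Then |4/x − (4/3)| < 4|x − 3|/(9/2), which is < ε when |x − 3| < (9/8)ε.
Take δ = min(3/2, (9/8)ε). Then 0 < |x − 3| < δ gives both |x − 3| < 3/2 and |x − 3| < (9/8)ε, so |4/x − (4/3)| < ε.

δ = min(3/2, (9/8)ε)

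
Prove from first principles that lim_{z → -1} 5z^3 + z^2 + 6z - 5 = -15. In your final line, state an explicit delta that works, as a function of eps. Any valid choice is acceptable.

delta = min(2, eps/67)

Let eps > 0 be given. We want delta > 0 such that 0 < |z + 1| < delta implies |(5z^3 + z^2 + 6z - 5) + 15| < eps.
(5z^3 + z^2 + 6z - 5) + 15 = 5z^3 + z^2 + 6z + 10 = (z + 1)(5z^2 - 4z + 10).
So |(5z^3 + z^2 + 6z - 5) + 15| = |z + 1|·|5z^2 - 4z + 10|.
Assume first that |z + 1| < 2, so |z| < 3. Then |5z^2 - 4z + 10| ≤ 5·3^2 + 4·3 + 10 = 67.
Hence |(5z^3 + z^2 + 6z - 5) + 15| ≤ 67|z + 1| < eps provided |z + 1| < eps/67.
Choosing delta = min(2, eps/67) ensures both conditions, hence |(5z^3 + z^2 + 6z - 5) + 15| < eps.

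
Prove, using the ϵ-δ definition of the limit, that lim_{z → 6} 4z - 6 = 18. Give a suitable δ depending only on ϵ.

δ = ϵ/4

Suppose ϵ > 0. We need δ > 0 so that 0 < |z − 6| < δ implies |(4z - 6) − 18| < ϵ.
Since (4z - 6) − 18 = 4(z − 6), we have |(4z - 6) − 18| = 4|z − 6|.
Thus it suffices that |z − 6| < ϵ/4.
Choosing δ = ϵ/4 gives |(4z - 6) − 18| = 4|z − 6| < ϵ whenever |z − 6| < δ.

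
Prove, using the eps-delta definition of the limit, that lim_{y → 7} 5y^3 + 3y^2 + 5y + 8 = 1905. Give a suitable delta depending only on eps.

delta = min(1, eps/895)

Suppose eps > 0. We want delta > 0 such that 0 < |y − 7| < delta implies |(5y^3 + 3y^2 + 5y + 8) − 1905| < eps.
(5y^3 + 3y^2 + 5y + 8) − 1905 = 5y^3 + 3y^2 + 5y - 1897 = (y − 7)(5y^2 + 38y + 271).
So |(5y^3 + 3y^2 + 5y + 8) − 1905| = |y − 7|·|5y^2 + 38y + 271|.
Require delta ≤ 1. Then |y − 7| < 1 gives |y| < 8, and by the triangle inequality |5y^2 + 38y + 271| ≤ 5·8^2 + 38·8 + 271 = 895.
Hence |(5y^3 + 3y^2 + 5y + 8) − 1905| ≤ 895|y − 7| < eps provided |y − 7| < eps/895.
Take delta = min(1, eps/895). Then 0 < |y − 7| < delta gives both |y − 7| < 1 and |y − 7| < eps/895, so |(5y^3 + 3y^2 + 5y + 8) − 1905| < eps.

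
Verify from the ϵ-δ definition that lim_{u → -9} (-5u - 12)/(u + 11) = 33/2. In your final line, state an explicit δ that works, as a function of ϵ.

Let ϵ > 0. We want δ > 0 with 0 < |u + 9| < δ ⇒ |(-5u - 12)/(u + 11) − (33/2)| < ϵ.
Combining over a common denominator, (-5u - 12)/(u + 11) − (33/2) = [(-5u - 12)·2 − 33·(u + 11)] / [2·(u + 11)] = -43(u + 9) / (2(u + 11)).
So |(-5u - 12)/(u + 11) − (33/2)| = 43|u + 9| / (2·|u + 11|).
Restrict δ ≤ 1. Then |u + 9| < 1 gives |u + 11| = |(u + 9) + 2| ≥ 2 − 1 = 1.
Hence |(-5u - 12)/(u + 11) − (33/2)| < 43|u + 9|/(2·1) = (43/2)|u + 9|, which is < ϵ once |u + 9| < (2/43)ϵ.
Take δ = min(1, (2/43)ϵ). Then 0 < |u + 9| < δ forces both bounds, so |(-5u - 12)/(u + 11) − (33/2)| < ϵ.

δ = min(1, (2/43)ϵ)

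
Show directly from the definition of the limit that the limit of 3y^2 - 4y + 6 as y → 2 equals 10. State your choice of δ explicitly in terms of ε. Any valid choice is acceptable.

Suppose ε > 0. We want δ > 0 such that 0 < |y − 2| < δ implies |(3y^2 - 4y + 6) − 10| < ε.
(3y^2 - 4y + 6) − 10 = 3y^2 - 4y - 4 = (y − 2)(3y + 2).
So |(3y^2 - 4y + 6) − 10| = |y − 2|·|3y + 2|.
Assume first that |y − 2| < 2, so |y| < 4. Then |3y + 2| ≤ 3·4 + 2 = 14.
Hence |(3y^2 - 4y + 6) − 10| ≤ 14|y − 2| < ε provided |y − 2| < ε/14.
Choosing δ = min(2, ε/14) ensures both conditions, hence |(3y^2 - 4y + 6) − 10| < ε.

δ = min(2, ε/14)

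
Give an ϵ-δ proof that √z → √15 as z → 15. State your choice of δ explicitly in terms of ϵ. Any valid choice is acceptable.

Let ϵ > 0 be given. We want δ > 0 such that 0 < |z − 15| < δ implies |√z − √15| < ϵ.
Multiplying by the conjugate, |√z − √15| = |z − 15|/(√z + √15).
Restrict δ ≤ 15 so that |z − 15| < 15 forces z > 0, and then √z + √15 > √15.
Hence |√z − √15| < |z − 15|/√15, which is < ϵ once |z − 15| < √15·ϵ.
Take δ = min(15, √15·ϵ). If 0 < |z − 15| < δ then z > 0 and |√z − √15| < |z − 15|/√15 < ϵ.

δ = min(15, √15·ϵ)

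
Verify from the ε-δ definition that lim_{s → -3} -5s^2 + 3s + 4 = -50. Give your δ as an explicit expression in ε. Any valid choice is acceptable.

δ = min(2, ε/43)

Let ε > 0. We want δ > 0 such that 0 < |s + 3| < δ implies |(-5s^2 + 3s + 4) + 50| < ε.
(-5s^2 + 3s + 4) + 50 = -5s^2 + 3s + 54 = (s + 3)(-5s + 18).
So |(-5s^2 + 3s + 4) + 50| = |s + 3|·|-5s + 18|.
Assume first that |s + 3| < 2, so |s| < 5. Then |-5s + 18| ≤ 5·5 + 18 = 43.
Hence |(-5s^2 + 3s + 4) + 50| ≤ 43|s + 3| < ε provided |s + 3| < ε/43.
Choosing δ = min(2, ε/43) ensures both conditions, hence |(-5s^2 + 3s + 4) + 50| < ε.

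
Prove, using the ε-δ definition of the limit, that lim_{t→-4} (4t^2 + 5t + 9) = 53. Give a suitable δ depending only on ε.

Fix ε > 0. We want δ > 0 such that 0 < |t + 4| < δ implies |(4t^2 + 5t + 9) − 53| < ε.
(4t^2 + 5t + 9) − 53 = 4t^2 + 5t - 44 = (t + 4)(4t - 11).
So |(4t^2 + 5t + 9) − 53| = |t + 4|·|4t - 11|.
Assume first that |t + 4| < 2, so |t| < 6. Then |4t - 11| ≤ 4·6 + 11 = 35.
Hence |(4t^2 + 5t + 9) − 53| ≤ 35|t + 4| < ε provided |t + 4| < ε/35.
Take δ = min(2, ε/35). Then 0 < |t + 4| < δ gives both |t + 4| < 2 and |t + 4| < ε/35, so |(4t^2 + 5t + 9) − 53| < ε.

δ = min(2, ε/35)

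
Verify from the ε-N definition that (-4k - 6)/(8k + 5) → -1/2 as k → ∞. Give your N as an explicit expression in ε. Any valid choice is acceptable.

Let ε > 0 be given. For k ≥ 1, |(-4k - 6)/(8k + 5) + 1/2| = |-28|/(8(8k + 5)) = 28/(8(8k + 5)).
Since 8k + 5 ≥ 8k for k ≥ 1, this is ≤ 28/(8·8k) = (7/16)/k.
So |(-4k - 6)/(8k + 5) + 1/2| < ε whenever k > (7/16)/ε.
Take N = (7/16)/ε. If k > N then |(-4k - 6)/(8k + 5) + 1/2| ≤ (7/16)/k < ε.

N = (7/16)/ε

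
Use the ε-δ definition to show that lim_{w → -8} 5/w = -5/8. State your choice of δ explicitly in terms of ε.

δ = min(4, (32/5)ε)

Let ε > 0. We seek δ > 0 such that 0 < |w + 8| < δ implies |5/w + 5/8| < ε.
|5/w + 5/8| = 5·|-8 − w|/(8·|w|) = 5|w + 8|/(8|w|).
Restrict δ ≤ 4. Then |w + 8| < 4 gives |w| > 4, so 8|w| > 32.
Then |5/w + 5/8| < 5|w + 8|/32, which is < ε when |w + 8| < (32/5)ε.
Take δ = min(4, (32/5)ε). Then 0 < |w + 8| < δ gives both |w + 8| < 4 and |w + 8| < (32/5)ε, so |5/w + 5/8| < ε.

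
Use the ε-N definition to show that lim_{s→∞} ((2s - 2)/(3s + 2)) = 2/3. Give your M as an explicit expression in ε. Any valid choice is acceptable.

M = (10/9)/ε

Let ε > 0. We seek M > 0 such that s > M implies |(2s - 2)/(3s + 2) − (2/3)| < ε.
(2s - 2)/(3s + 2) − (2/3) = (3(2s - 2) − 2(3s + 2)) / (3(3s + 2)) = -10/(3(3s + 2)).
For s > 0 we have 3s + 2 > 3s, so |(2s - 2)/(3s + 2) − (2/3)| = 10/(3(3s + 2)) < 10/(3·3s) = (10/9)/s.
Thus |(2s - 2)/(3s + 2) − (2/3)| < ε whenever s > (10/9)/ε.
Take M = (10/9)/ε. If s > M then |(2s - 2)/(3s + 2) − (2/3)| < (10/9)/s < ε.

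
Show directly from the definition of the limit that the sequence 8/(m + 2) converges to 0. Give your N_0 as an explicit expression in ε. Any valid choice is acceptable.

Let ε > 0. For m ≥ 1, |8/(m + 2) − 0| = 8/(m + 2) ≤ 8/m.
We need 8/m < ε, i.e. m > 8/ε.
Take N_0 = 8/ε. If m > N_0 then |8/(m + 2)| ≤ 8/m < ε.

N_0 = 8/ε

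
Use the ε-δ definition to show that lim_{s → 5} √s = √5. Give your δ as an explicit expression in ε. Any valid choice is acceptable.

Suppose ε > 0. We want δ > 0 such that 0 < |s − 5| < δ implies |√s − √5| < ε.
Multiplying by the conjugate, |√s − √5| = |s − 5|/(√s + √5).
Restrict δ ≤ 5 so that |s − 5| < 5 forces s > 0, and then √s + √5 > √5.
Hence |√s − √5| < |s − 5|/√5, which is < ε once |s − 5| < √5·ε.
Take δ = min(5, √5·ε). If 0 < |s − 5| < δ then s > 0 and |√s − √5| < |s − 5|/√5 < ε.

δ = min(5, √5·ε)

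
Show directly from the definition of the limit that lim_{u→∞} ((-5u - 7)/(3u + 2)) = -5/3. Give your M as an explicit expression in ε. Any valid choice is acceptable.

Let ε > 0 be given. We seek M > 0 such that u > M implies |(-5u - 7)/(3u + 2) + 5/3| < ε.
(-5u - 7)/(3u + 2) + 5/3 = (3(-5u - 7) − (-5)(3u + 2)) / (3(3u + 2)) = -11/(3(3u + 2)).
For u > 0 we have 3u + 2 > 3u, so |(-5u - 7)/(3u + 2) + 5/3| = 11/(3(3u + 2)) < 11/(3·3u) = (11/9)/u.
Thus |(-5u - 7)/(3u + 2) + 5/3| < ε whenever u > (11/9)/ε.
Take M = (11/9)/ε. If u > M then |(-5u - 7)/(3u + 2) + 5/3| < (11/9)/u < ε.

M = (11/9)/ε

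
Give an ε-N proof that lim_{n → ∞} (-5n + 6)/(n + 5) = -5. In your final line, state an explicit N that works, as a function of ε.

N = 31/ε

Let ε > 0 be given. For n ≥ 1, |(-5n + 6)/(n + 5) + 5| = |31|/((n + 5)) = 31/((n + 5)).
Since n + 5 ≥ n for n ≥ 1, this is ≤ 31/(n) = 31/n.
So |(-5n + 6)/(n + 5) + 5| < ε whenever n > 31/ε.
Take N = 31/ε. If n > N then |(-5n + 6)/(n + 5) + 5| ≤ 31/n < ε.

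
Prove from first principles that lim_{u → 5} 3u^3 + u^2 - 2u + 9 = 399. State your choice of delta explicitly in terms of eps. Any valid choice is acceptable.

Suppose eps > 0. We want delta > 0 such that 0 < |u − 5| < delta implies |(3u^3 + u^2 - 2u + 9) − 399| < eps.
(3u^3 + u^2 - 2u + 9) − 399 = 3u^3 + u^2 - 2u - 390 = (u − 5)(3u^2 + 16u + 78).
So |(3u^3 + u^2 - 2u + 9) − 399| = |u − 5|·|3u^2 + 16u + 78|.
Require delta ≤ 2. Then |u − 5| < 2 gives |u| < 7, and by the triangle inequality |3u^2 + 16u + 78| ≤ 3·7^2 + 16·7 + 78 = 337.
Hence |(3u^3 + u^2 - 2u + 9) − 399| ≤ 337|u − 5| < eps provided |u − 5| < eps/337.
Choosing delta = min(2, eps/337) ensures both conditions, hence |(3u^3 + u^2 - 2u + 9) − 399| < eps.

delta = min(2, eps/337)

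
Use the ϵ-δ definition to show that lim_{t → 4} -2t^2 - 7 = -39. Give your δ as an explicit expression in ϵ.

Let ϵ > 0 be given. We want δ > 0 such that 0 < |t − 4| < δ implies |(-2t^2 - 7) + 39| < ϵ.
(-2t^2 - 7) + 39 = -2t^2 + 32 = (t − 4)(-2t - 8).
So |(-2t^2 - 7) + 39| = |t − 4|·|-2t - 8|.
Require δ ≤ 1. Then |t − 4| < 1 gives |t| < 5, and by the triangle inequality |-2t - 8| ≤ 2·5 + 8 = 18.
Hence |(-2t^2 - 7) + 39| ≤ 18|t − 4| < ϵ provided |t − 4| < ϵ/18.
Choosing δ = min(1, ϵ/18) ensures both conditions, hence |(-2t^2 - 7) + 39| < ϵ.

δ = min(1, ϵ/18)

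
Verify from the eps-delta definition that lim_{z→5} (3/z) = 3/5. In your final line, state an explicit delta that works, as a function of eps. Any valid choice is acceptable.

Fix eps > 0. We seek delta > 0 such that 0 < |z − 5| < delta implies |3/z − (3/5)| < eps.
|3/z − (3/5)| = 3·|5 − z|/(5·|z|) = 3|z − 5|/(5|z|).
Restrict delta ≤ 5/2. Then |z − 5| < 5/2 gives |z| > 5/2, so 5|z| > 25/2.
Then |3/z − (3/5)| < 3|z − 5|/(25/2), which is < eps when |z − 5| < (25/6)eps.
Take delta = min(5/2, (25/6)eps). Then 0 < |z − 5| < delta gives both |z − 5| < 5/2 and |z − 5| < (25/6)eps, so |3/z − (3/5)| < eps.

delta = min(5/2, (25/6)eps)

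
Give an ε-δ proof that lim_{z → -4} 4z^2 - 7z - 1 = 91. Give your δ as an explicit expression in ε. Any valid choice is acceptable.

δ = min(2, ε/47)

Fix ε > 0. We want δ > 0 such that 0 < |z + 4| < δ implies |(4z^2 - 7z - 1) − 91| < ε.
(4z^2 - 7z - 1) − 91 = 4z^2 - 7z - 92 = (z + 4)(4z - 23).
So |(4z^2 - 7z - 1) − 91| = |z + 4|·|4z - 23|.
Require δ ≤ 2. Then |z + 4| < 2 gives |z| < 6, and by the triangle inequality |4z - 23| ≤ 4·6 + 23 = 47.
Hence |(4z^2 - 7z - 1) − 91| ≤ 47|z + 4| < ε provided |z + 4| < ε/47.
Choosing δ = min(2, ε/47) ensures both conditions, hence |(4z^2 - 7z - 1) − 91| < ε.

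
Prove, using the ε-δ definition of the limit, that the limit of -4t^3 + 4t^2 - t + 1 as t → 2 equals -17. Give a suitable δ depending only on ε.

δ = min(1, ε/57)

Fix ε > 0. We want δ > 0 such that 0 < |t − 2| < δ implies |(-4t^3 + 4t^2 - t + 1) + 17| < ε.
(-4t^3 + 4t^2 - t + 1) + 17 = -4t^3 + 4t^2 - t + 18 = (t − 2)(-4t^2 - 4t - 9).
So |(-4t^3 + 4t^2 - t + 1) + 17| = |t − 2|·|-4t^2 - 4t - 9|.
Assume first that |t − 2| < 1, so |t| < 3. Then |-4t^2 - 4t - 9| ≤ 4·3^2 + 4·3 + 9 = 57.
Hence |(-4t^3 + 4t^2 - t + 1) + 17| ≤ 57|t − 2| < ε provided |t − 2| < ε/57.
Take δ = min(1, ε/57). Then 0 < |t − 2| < δ gives both |t − 2| < 1 and |t − 2| < ε/57, so |(-4t^3 + 4t^2 - t + 1) + 17| < ε.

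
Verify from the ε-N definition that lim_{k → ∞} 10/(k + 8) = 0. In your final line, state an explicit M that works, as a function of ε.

Let ε > 0. For k ≥ 1, |10/(k + 8) − 0| = 10/(k + 8) ≤ 10/k.
We need 10/k < ε, i.e. k > 10/ε.
Take M = 10/ε. If k > M then |10/(k + 8)| ≤ 10/k < ε.

M = 10/ε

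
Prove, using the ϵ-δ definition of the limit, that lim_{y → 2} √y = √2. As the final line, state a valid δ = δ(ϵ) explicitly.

Let ϵ > 0 be given. We want δ > 0 such that 0 < |y − 2| < δ implies |√y − √2| < ϵ.
Multiplying by the conjugate, |√y − √2| = |y − 2|/(√y + √2).
Restrict δ ≤ 2 so that |y − 2| < 2 forces y > 0, and then √y + √2 > √2.
Hence |√y − √2| < |y − 2|/√2, which is < ϵ once |y − 2| < √2·ϵ.
Take δ = min(2, √2·ϵ). If 0 < |y − 2| < δ then y > 0 and |√y − √2| < |y − 2|/√2 < ϵ.

δ = min(2, √2·ϵ)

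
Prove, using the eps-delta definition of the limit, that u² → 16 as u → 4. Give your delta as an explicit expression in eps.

Let eps > 0. We seek delta > 0 with 0 < |u − 4| < delta ⇒ |u² − 16| < eps.
Factor: u² − 16 = (u − 4)(u + 4), so |u² − 16| = |u − 4|·|u + 4|.
Impose delta ≤ 2 so that |u| < 6; then |u + 4| ≤ 10.
Hence |u² − 16| ≤ 10|u − 4|, which is < eps once |u − 4| < eps/10.
Take delta = min(2, eps/10). If 0 < |u − 4| < delta then both bounds hold and |u² − 16| ≤ 10|u − 4| < 10·(eps/10) = eps.

delta = min(2, eps/10)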